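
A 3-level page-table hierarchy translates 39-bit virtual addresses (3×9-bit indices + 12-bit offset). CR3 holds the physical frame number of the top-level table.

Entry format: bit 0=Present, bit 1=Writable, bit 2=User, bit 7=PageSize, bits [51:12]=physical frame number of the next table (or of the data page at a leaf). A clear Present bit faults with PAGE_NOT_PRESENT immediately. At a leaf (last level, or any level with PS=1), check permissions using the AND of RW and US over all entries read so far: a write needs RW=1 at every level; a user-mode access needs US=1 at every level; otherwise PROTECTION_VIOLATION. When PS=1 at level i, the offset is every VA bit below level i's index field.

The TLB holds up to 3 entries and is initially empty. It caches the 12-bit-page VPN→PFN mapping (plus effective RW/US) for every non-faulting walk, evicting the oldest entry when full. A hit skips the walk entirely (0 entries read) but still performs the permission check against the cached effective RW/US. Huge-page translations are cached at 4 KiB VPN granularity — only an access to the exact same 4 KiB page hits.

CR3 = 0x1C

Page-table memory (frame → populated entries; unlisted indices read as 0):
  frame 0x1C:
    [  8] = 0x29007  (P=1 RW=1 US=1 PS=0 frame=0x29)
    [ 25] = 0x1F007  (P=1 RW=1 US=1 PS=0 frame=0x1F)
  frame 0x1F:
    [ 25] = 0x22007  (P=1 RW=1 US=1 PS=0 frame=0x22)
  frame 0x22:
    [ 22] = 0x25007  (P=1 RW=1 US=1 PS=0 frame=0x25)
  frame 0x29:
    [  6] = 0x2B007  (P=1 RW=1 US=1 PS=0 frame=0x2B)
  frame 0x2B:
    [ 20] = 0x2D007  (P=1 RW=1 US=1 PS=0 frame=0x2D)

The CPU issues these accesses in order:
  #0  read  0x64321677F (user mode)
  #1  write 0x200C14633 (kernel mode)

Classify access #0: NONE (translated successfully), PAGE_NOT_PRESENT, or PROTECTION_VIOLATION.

Per-access translation:
#0 VA=0x64321677F (r,user):
  [0] read 0x1C idx=25: raw=0x1F007 flags P=1 W=1 U=1 S=0
  [1] read 0x1F idx=25: raw=0x22007 flags P=1 W=1 U=1 S=0
  [2] read 0x22 idx=22: raw=0x25007 flags P=1 W=1 U=1 S=0
  ✓ 0x2577F  — 3 lookups
#1 VA=0x200C14633 (w,kernel):
  [0] read 0x1C idx=8: raw=0x29007 flags P=1 W=1 U=1 S=0
  [1] read 0x29 idx=6: raw=0x2B007 flags P=1 W=1 U=1 S=0
  [2] read 0x2B idx=20: raw=0x2D007 flags P=1 W=1 U=1 S=0
  ✓ 0x2D633  — 3 lookups

Access #0 fault: NONE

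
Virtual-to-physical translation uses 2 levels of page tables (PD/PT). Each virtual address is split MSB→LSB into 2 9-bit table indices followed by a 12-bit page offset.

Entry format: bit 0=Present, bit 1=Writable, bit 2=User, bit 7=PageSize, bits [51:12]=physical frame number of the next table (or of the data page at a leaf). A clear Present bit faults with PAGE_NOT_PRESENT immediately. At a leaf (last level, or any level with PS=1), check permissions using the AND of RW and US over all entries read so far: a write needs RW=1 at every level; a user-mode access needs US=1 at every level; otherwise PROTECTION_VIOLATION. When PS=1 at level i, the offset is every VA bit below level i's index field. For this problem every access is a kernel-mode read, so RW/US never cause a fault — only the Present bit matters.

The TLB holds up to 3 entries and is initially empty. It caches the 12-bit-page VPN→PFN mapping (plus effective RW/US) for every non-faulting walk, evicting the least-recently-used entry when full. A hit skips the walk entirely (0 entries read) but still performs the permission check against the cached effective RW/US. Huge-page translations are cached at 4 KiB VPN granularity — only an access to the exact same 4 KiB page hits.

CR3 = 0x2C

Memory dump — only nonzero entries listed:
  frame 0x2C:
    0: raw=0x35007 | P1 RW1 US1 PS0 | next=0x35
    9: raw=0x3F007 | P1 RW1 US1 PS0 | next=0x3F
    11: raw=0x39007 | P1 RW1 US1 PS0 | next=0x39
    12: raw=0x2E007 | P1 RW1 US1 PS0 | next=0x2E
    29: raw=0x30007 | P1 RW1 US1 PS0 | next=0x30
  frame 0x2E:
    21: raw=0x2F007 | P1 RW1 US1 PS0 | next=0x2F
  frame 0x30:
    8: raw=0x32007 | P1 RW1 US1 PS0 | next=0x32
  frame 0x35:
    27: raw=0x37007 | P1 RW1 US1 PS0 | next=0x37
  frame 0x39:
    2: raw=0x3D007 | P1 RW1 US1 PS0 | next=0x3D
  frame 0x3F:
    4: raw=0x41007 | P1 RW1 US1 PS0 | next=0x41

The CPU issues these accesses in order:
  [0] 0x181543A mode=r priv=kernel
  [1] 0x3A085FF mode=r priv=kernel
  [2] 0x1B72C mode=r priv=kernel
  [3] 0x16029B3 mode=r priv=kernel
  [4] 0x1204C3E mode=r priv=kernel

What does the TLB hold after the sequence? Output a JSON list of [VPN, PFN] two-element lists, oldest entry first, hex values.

Walk each access:
#0 VA=0x181543A (r,kernel):
  L0: frame=0x2C idx=12 entry=0x2E007 [P=1 RW=1 US=1 PS=0]
  L1: frame=0x2E idx=21 entry=0x2F007 [P=1 RW=1 US=1 PS=0]
  ⇒ phys 0x2F43A  [2 reads]
#1 VA=0x3A085FF (r,kernel):
  L0: frame=0x2C idx=29 entry=0x30007 [P=1 RW=1 US=1 PS=0]
  L1: frame=0x30 idx=8 entry=0x32007 [P=1 RW=1 US=1 PS=0]
  ⇒ phys 0x325FF  [2 reads]
#2 VA=0x1B72C (r,kernel):
  L0: frame=0x2C idx=0 entry=0x35007 [P=1 RW=1 US=1 PS=0]
  L1: frame=0x35 idx=27 entry=0x37007 [P=1 RW=1 US=1 PS=0]
  ⇒ phys 0x3772C  [2 reads]
#3 VA=0x16029B3 (r,kernel):
  L0: frame=0x2C idx=11 entry=0x39007 [P=1 RW=1 US=1 PS=0]
  L1: frame=0x39 idx=2 entry=0x3D007 [P=1 RW=1 US=1 PS=0]
  ⇒ phys 0x3D9B3  [2 reads]
#4 VA=0x1204C3E (r,kernel):
  L0: frame=0x2C idx=9 entry=0x3F007 [P=1 RW=1 US=1 PS=0]
  L1: frame=0x3F idx=4 entry=0x41007 [P=1 RW=1 US=1 PS=0]
  ⇒ phys 0x41C3E  [2 reads]

TLB: [["0x1B", "0x37"], ["0x1602", "0x3D"], ["0x1204", "0x41"]]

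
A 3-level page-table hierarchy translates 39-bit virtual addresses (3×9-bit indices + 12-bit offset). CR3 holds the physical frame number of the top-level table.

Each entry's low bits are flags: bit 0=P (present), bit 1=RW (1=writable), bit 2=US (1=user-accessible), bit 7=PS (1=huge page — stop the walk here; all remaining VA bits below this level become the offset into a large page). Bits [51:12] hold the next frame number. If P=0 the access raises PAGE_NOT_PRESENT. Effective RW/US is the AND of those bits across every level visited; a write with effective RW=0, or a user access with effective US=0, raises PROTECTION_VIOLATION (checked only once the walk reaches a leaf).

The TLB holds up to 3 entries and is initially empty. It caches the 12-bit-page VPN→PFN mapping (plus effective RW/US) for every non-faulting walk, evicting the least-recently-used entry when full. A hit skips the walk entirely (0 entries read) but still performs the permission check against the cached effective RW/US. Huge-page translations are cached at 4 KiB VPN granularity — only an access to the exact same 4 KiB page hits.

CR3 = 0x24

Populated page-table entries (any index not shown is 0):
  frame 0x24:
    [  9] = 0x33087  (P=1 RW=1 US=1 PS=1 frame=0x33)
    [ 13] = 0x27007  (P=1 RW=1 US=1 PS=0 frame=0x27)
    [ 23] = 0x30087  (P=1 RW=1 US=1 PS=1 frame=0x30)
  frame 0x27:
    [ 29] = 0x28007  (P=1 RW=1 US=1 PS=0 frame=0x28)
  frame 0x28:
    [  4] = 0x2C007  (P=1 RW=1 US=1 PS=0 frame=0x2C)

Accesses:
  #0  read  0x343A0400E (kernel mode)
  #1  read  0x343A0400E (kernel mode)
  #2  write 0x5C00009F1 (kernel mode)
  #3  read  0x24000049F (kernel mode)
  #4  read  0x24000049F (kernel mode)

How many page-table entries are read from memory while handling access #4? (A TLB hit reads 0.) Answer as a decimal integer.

Per-access translation:
#0 VA=0x343A0400E (r,kernel):
  lvl0: tbl 0x24, slot 13 ⇒ 0x27007 (P1/RW1/US1/PS0)
  lvl1: tbl 0x27, slot 29 ⇒ 0x28007 (P1/RW1/US1/PS0)
  lvl2: tbl 0x28, slot 4 ⇒ 0x2C007 (P1/RW1/US1/PS0)
  ✓ 0x2C00E  — 3 lookups
#1 VA=0x343A0400E (r,kernel):
  TLB hit vpn=0x343A04 → PA=0x2C00E
#2 VA=0x5C00009F1 (w,kernel):
  lvl0: tbl 0x24, slot 23 ⇒ 0x30087 (P1/RW1/US1/PS1)
  ✓ 0x309F1 (huge @L0)  — 1 lookups
#3 VA=0x24000049F (r,kernel):
  lvl0: tbl 0x24, slot 9 ⇒ 0x33087 (P1/RW1/US1/PS1)
  ✓ 0x3349F (huge @L0)  — 1 lookups
#4 VA=0x24000049F (r,kernel):
  TLB hit vpn=0x240000 → PA=0x3349F

Entries read for #4: 0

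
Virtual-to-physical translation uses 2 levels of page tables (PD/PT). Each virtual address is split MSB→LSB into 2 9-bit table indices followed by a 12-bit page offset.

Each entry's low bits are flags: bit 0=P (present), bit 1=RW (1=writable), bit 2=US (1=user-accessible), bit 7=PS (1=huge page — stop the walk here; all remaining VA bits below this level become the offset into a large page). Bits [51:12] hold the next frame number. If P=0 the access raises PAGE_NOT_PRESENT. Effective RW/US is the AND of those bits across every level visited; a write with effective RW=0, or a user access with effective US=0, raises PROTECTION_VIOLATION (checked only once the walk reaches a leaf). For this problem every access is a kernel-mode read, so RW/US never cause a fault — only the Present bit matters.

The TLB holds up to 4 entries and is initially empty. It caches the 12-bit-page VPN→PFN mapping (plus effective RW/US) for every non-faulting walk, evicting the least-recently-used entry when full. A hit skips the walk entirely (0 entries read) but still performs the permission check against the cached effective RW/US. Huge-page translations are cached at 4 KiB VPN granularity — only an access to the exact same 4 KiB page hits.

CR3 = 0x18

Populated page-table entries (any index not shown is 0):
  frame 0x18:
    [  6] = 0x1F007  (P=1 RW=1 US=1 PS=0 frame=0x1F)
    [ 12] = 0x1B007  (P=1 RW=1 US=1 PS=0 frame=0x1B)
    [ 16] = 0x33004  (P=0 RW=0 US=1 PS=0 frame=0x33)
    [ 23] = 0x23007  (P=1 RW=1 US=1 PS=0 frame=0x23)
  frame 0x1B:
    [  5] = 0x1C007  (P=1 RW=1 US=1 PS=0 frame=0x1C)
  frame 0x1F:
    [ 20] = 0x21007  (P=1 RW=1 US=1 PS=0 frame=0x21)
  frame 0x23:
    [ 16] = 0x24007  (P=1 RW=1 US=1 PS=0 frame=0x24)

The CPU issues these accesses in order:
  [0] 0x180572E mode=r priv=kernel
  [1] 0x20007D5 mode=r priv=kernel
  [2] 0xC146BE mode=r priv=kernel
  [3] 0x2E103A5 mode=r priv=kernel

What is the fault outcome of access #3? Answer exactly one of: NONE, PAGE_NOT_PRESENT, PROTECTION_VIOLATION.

Per-access translation:
#0 VA=0x180572E (r,kernel):
  [0] read 0x18 idx=12: raw=0x1B007 flags P=1 W=1 U=1 S=0
  [1] read 0x1B idx=5: raw=0x1C007 flags P=1 W=1 U=1 S=0
  ⇒ phys 0x1C72E  [2 reads]
#1 VA=0x20007D5 (r,kernel):
  [0] read 0x18 idx=16: raw=0x33004 flags P=0 W=0 U=1 S=0
  ✗ PAGE_NOT_PRESENT  [1 reads]
#2 VA=0xC146BE (r,kernel):
  [0] read 0x18 idx=6: raw=0x1F007 flags P=1 W=1 U=1 S=0
  [1] read 0x1F idx=20: raw=0x21007 flags P=1 W=1 U=1 S=0
  ⇒ phys 0x216BE  [2 reads]
#3 VA=0x2E103A5 (r,kernel):
  [0] read 0x18 idx=23: raw=0x23007 flags P=1 W=1 U=1 S=0
  [1] read 0x23 idx=16: raw=0x24007 flags P=1 W=1 U=1 S=0
  ⇒ phys 0x243A5  [2 reads]

Access #3 fault: NONE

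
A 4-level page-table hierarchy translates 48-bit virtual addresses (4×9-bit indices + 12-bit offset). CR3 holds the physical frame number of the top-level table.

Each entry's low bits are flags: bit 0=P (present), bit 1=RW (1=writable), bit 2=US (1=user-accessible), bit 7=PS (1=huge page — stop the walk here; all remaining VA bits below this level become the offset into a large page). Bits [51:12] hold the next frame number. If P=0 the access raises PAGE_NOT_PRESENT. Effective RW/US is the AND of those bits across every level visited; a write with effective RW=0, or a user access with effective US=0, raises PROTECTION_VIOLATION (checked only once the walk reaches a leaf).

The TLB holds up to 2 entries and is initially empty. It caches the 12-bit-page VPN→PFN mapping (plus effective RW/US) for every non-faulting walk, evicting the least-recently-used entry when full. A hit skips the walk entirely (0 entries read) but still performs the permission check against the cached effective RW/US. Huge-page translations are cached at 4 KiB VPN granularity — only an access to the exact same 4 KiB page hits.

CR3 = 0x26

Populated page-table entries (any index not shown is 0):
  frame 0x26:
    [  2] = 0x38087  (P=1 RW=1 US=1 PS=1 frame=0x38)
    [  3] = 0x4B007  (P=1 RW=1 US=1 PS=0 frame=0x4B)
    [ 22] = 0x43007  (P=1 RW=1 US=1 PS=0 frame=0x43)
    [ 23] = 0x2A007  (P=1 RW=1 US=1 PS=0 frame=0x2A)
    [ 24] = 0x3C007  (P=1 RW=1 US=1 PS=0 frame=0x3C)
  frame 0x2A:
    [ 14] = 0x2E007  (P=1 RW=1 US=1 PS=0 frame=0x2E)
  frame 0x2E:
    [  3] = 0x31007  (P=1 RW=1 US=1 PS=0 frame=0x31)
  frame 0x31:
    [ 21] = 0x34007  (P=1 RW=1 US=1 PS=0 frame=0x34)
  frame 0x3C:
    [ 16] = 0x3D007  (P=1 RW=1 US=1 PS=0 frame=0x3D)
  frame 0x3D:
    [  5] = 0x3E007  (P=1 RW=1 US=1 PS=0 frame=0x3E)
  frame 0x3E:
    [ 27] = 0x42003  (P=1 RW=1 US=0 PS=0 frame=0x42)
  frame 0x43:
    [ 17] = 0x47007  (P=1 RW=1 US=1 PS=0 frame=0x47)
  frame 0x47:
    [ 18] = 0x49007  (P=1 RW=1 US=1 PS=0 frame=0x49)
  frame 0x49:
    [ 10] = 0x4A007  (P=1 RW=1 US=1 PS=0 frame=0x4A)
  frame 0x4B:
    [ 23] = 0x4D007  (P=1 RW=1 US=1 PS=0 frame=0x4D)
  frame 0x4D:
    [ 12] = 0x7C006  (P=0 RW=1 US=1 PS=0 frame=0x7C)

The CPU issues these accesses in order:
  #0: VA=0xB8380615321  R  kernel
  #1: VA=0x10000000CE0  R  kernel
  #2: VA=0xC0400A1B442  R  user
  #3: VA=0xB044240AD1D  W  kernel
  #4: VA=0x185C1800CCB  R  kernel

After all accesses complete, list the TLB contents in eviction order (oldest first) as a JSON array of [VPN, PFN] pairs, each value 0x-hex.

Per-access translation:
#0 VA=0xB8380615321 (r,kernel):
  [0] read 0x26 idx=23: raw=0x2A007 flags P=1 W=1 U=1 S=0
  [1] read 0x2A idx=14: raw=0x2E007 flags P=1 W=1 U=1 S=0
  [2] read 0x2E idx=3: raw=0x31007 flags P=1 W=1 U=1 S=0
  [3] read 0x31 idx=21: raw=0x34007 flags P=1 W=1 U=1 S=0
  → PA=0x34321  (4 entries read)
#1 VA=0x10000000CE0 (r,kernel):
  [0] read 0x26 idx=2: raw=0x38087 flags P=1 W=1 U=1 S=1
  → PA=0x38CE0 (huge @L0)  (1 entries read)
#2 VA=0xC0400A1B442 (r,user):
  [0] read 0x26 idx=24: raw=0x3C007 flags P=1 W=1 U=1 S=0
  [1] read 0x3C idx=16: raw=0x3D007 flags P=1 W=1 U=1 S=0
  [2] read 0x3D idx=5: raw=0x3E007 flags P=1 W=1 U=1 S=0
  [3] read 0x3E idx=27: raw=0x42003 flags P=1 W=1 U=0 S=0
  → PROTECTION_VIOLATION  (4 entries read)
#3 VA=0xB044240AD1D (w,kernel):
  [0] read 0x26 idx=22: raw=0x43007 flags P=1 W=1 U=1 S=0
  [1] read 0x43 idx=17: raw=0x47007 flags P=1 W=1 U=1 S=0
  [2] read 0x47 idx=18: raw=0x49007 flags P=1 W=1 U=1 S=0
  [3] read 0x49 idx=10: raw=0x4A007 flags P=1 W=1 U=1 S=0
  → PA=0x4AD1D  (4 entries read)
#4 VA=0x185C1800CCB (r,kernel):
  [0] read 0x26 idx=3: raw=0x4B007 flags P=1 W=1 U=1 S=0
  [1] read 0x4B idx=23: raw=0x4D007 flags P=1 W=1 U=1 S=0
  [2] read 0x4D idx=12: raw=0x7C006 flags P=0 W=1 U=1 S=0
  → PAGE_NOT_PRESENT  (3 entries read)

TLB: [["0x10000000", "0x38"], ["0xB044240A", "0x4A"]]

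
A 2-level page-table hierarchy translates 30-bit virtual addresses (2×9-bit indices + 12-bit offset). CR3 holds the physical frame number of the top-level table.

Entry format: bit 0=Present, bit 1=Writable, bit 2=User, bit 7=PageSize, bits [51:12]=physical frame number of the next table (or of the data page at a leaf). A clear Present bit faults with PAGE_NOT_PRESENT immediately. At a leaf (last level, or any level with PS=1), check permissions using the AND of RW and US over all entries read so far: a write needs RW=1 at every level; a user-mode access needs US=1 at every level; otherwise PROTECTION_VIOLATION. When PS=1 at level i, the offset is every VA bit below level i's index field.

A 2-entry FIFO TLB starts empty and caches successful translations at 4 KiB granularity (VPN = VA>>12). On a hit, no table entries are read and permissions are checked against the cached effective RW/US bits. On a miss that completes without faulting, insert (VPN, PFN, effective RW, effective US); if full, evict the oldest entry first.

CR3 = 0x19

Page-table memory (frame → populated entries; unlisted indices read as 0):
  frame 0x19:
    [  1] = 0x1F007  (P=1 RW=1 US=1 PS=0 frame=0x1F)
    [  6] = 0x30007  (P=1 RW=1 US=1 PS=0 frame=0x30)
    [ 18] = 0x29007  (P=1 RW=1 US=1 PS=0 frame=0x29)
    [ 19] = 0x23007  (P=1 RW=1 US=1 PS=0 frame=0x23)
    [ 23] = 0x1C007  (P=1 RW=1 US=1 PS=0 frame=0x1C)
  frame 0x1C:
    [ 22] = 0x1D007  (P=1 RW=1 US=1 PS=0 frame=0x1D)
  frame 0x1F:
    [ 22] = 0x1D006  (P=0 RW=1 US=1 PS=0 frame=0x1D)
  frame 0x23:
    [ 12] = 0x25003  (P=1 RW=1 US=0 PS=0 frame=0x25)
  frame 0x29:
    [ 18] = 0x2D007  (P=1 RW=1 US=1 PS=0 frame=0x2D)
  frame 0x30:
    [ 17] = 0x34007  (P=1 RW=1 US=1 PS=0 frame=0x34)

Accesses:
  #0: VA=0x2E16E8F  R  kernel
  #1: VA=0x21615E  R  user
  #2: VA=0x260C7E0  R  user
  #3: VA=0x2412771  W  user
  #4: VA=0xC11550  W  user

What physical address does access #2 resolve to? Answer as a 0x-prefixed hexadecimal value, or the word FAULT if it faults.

Trace:
#0 VA=0x2E16E8F (r,kernel):
  lvl0: tbl 0x19, slot 23 ⇒ 0x1C007 (P1/RW1/US1/PS0)
  lvl1: tbl 0x1C, slot 22 ⇒ 0x1D007 (P1/RW1/US1/PS0)
  ⇒ phys 0x1DE8F  [2 reads]
#1 VA=0x21615E (r,user):
  lvl0: tbl 0x19, slot 1 ⇒ 0x1F007 (P1/RW1/US1/PS0)
  lvl1: tbl 0x1F, slot 22 ⇒ 0x1D006 (P0/RW1/US1/PS0)
  ✗ PAGE_NOT_PRESENT  [2 reads]
#2 VA=0x260C7E0 (r,user):
  lvl0: tbl 0x19, slot 19 ⇒ 0x23007 (P1/RW1/US1/PS0)
  lvl1: tbl 0x23, slot 12 ⇒ 0x25003 (P1/RW1/US0/PS0)
  ✗ PROTECTION_VIOLATION  [2 reads]
#3 VA=0x2412771 (w,user):
  lvl0: tbl 0x19, slot 18 ⇒ 0x29007 (P1/RW1/US1/PS0)
  lvl1: tbl 0x29, slot 18 ⇒ 0x2D007 (P1/RW1/US1/PS0)
  ⇒ phys 0x2D771  [2 reads]
#4 VA=0xC11550 (w,user):
  lvl0: tbl 0x19, slot 6 ⇒ 0x30007 (P1/RW1/US1/PS0)
  lvl1: tbl 0x30, slot 17 ⇒ 0x34007 (P1/RW1/US1/PS0)
  ⇒ phys 0x34550  [2 reads]

Access #2 PA: FAULT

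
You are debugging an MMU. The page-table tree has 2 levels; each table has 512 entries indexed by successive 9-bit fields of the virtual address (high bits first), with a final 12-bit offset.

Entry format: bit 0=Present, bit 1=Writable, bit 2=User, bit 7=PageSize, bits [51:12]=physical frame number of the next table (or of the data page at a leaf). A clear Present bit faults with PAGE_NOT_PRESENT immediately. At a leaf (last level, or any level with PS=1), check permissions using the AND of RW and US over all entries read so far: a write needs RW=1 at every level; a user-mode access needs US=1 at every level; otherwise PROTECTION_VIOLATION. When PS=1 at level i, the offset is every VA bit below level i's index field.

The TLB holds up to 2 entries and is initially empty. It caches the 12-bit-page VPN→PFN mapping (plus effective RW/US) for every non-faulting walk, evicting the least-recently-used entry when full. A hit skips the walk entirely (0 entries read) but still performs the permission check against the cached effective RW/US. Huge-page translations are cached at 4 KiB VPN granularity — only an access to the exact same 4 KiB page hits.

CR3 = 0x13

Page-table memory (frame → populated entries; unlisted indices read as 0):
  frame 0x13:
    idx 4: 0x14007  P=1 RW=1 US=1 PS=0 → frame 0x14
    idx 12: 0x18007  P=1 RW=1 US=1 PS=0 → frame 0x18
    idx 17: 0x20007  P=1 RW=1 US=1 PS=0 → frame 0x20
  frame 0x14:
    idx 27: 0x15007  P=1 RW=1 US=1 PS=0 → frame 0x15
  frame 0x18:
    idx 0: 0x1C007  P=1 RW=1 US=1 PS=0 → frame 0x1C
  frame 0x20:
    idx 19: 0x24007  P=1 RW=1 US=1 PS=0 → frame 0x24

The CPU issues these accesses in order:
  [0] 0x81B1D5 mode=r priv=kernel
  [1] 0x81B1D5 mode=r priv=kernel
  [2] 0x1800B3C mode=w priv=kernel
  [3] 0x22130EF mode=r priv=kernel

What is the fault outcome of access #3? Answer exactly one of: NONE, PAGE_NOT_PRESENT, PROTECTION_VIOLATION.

Trace:
#0 VA=0x81B1D5 (r,kernel):
  lvl0: tbl 0x13, slot 4 ⇒ 0x14007 (P1/RW1/US1/PS0)
  lvl1: tbl 0x14, slot 27 ⇒ 0x15007 (P1/RW1/US1/PS0)
  ✓ 0x151D5  — 2 lookups
#1 VA=0x81B1D5 (r,kernel):
  TLB hit vpn=0x81B → PA=0x151D5
#2 VA=0x1800B3C (w,kernel):
  lvl0: tbl 0x13, slot 12 ⇒ 0x18007 (P1/RW1/US1/PS0)
  lvl1: tbl 0x18, slot 0 ⇒ 0x1C007 (P1/RW1/US1/PS0)
  ✓ 0x1CB3C  — 2 lookups
#3 VA=0x22130EF (r,kernel):
  lvl0: tbl 0x13, slot 17 ⇒ 0x20007 (P1/RW1/US1/PS0)
  lvl1: tbl 0x20, slot 19 ⇒ 0x24007 (P1/RW1/US1/PS0)
  ✓ 0x240EF  — 2 lookups

Access #3 fault: NONE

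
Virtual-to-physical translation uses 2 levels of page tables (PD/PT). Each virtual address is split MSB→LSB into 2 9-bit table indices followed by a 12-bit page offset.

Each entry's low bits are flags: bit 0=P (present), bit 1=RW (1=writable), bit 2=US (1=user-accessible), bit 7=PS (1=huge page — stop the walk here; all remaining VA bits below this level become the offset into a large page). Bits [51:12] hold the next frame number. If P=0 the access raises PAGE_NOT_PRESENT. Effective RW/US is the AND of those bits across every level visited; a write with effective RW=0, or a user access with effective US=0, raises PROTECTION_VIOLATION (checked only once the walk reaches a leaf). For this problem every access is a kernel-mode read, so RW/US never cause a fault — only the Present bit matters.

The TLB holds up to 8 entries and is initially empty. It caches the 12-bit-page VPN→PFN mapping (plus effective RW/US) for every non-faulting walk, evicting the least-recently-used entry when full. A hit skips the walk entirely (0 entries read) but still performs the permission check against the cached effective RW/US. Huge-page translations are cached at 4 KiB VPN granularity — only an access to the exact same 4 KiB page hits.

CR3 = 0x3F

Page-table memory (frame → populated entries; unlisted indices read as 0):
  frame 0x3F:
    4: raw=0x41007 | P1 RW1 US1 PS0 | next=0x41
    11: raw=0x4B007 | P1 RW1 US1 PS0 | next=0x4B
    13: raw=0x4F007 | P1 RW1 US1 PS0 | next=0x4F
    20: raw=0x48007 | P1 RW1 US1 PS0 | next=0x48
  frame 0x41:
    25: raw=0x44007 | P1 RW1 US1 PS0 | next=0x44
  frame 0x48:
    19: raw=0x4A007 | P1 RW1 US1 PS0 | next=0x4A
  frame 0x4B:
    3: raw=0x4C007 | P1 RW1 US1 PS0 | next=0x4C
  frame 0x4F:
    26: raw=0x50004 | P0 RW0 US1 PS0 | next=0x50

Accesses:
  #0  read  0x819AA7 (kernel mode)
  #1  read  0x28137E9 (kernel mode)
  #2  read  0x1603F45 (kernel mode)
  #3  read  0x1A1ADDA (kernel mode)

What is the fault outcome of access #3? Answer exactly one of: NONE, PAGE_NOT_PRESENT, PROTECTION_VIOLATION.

Per-access translation:
#0 VA=0x819AA7 (r,kernel):
  lvl0: tbl 0x3F, slot 4 ⇒ 0x41007 (P1/RW1/US1/PS0)
  lvl1: tbl 0x41, slot 25 ⇒ 0x44007 (P1/RW1/US1/PS0)
  ✓ 0x44AA7  — 2 lookups
#1 VA=0x28137E9 (r,kernel):
  lvl0: tbl 0x3F, slot 20 ⇒ 0x48007 (P1/RW1/US1/PS0)
  lvl1: tbl 0x48, slot 19 ⇒ 0x4A007 (P1/RW1/US1/PS0)
  ✓ 0x4A7E9  — 2 lookups
#2 VA=0x1603F45 (r,kernel):
  lvl0: tbl 0x3F, slot 11 ⇒ 0x4B007 (P1/RW1/US1/PS0)
  lvl1: tbl 0x4B, slot 3 ⇒ 0x4C007 (P1/RW1/US1/PS0)
  ✓ 0x4CF45  — 2 lookups
#3 VA=0x1A1ADDA (r,kernel):
  lvl0: tbl 0x3F, slot 13 ⇒ 0x4F007 (P1/RW1/US1/PS0)
  lvl1: tbl 0x4F, slot 26 ⇒ 0x50004 (P0/RW0/US1/PS0)
  → PAGE_NOT_PRESENT  (2 entries read)

Access #3 fault: PAGE_NOT_PRESENT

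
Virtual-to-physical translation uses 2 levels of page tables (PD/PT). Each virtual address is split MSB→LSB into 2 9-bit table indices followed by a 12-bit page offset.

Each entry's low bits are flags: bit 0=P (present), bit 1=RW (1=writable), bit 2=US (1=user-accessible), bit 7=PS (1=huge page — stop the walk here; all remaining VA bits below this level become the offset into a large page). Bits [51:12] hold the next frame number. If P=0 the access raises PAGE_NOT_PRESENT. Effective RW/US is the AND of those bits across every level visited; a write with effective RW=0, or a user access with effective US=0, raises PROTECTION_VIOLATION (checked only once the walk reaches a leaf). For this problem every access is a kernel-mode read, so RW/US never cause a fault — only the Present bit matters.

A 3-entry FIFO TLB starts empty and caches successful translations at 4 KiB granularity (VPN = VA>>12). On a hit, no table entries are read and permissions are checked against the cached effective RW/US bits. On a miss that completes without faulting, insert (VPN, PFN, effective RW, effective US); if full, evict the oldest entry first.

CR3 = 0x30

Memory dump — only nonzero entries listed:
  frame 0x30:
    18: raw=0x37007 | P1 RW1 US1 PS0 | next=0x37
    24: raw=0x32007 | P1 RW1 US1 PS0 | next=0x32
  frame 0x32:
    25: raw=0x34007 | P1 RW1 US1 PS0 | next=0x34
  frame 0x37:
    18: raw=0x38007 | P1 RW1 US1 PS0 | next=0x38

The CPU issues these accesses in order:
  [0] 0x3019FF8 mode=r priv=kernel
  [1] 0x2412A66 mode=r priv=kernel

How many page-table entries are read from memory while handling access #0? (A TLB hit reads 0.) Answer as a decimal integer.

Walk each access:
#0 VA=0x3019FF8 (r,kernel):
  L0 @0x30[24] → 0x32007  P=1,RW=1,US=1,PS=0
  L1 @0x32[25] → 0x34007  P=1,RW=1,US=1,PS=0
  ⇒ phys 0x34FF8  [2 reads]
#1 VA=0x2412A66 (r,kernel):
  L0 @0x30[18] → 0x37007  P=1,RW=1,US=1,PS=0
  L1 @0x37[18] → 0x38007  P=1,RW=1,US=1,PS=0
  ⇒ phys 0x38A66  [2 reads]

Entries read for #0: 2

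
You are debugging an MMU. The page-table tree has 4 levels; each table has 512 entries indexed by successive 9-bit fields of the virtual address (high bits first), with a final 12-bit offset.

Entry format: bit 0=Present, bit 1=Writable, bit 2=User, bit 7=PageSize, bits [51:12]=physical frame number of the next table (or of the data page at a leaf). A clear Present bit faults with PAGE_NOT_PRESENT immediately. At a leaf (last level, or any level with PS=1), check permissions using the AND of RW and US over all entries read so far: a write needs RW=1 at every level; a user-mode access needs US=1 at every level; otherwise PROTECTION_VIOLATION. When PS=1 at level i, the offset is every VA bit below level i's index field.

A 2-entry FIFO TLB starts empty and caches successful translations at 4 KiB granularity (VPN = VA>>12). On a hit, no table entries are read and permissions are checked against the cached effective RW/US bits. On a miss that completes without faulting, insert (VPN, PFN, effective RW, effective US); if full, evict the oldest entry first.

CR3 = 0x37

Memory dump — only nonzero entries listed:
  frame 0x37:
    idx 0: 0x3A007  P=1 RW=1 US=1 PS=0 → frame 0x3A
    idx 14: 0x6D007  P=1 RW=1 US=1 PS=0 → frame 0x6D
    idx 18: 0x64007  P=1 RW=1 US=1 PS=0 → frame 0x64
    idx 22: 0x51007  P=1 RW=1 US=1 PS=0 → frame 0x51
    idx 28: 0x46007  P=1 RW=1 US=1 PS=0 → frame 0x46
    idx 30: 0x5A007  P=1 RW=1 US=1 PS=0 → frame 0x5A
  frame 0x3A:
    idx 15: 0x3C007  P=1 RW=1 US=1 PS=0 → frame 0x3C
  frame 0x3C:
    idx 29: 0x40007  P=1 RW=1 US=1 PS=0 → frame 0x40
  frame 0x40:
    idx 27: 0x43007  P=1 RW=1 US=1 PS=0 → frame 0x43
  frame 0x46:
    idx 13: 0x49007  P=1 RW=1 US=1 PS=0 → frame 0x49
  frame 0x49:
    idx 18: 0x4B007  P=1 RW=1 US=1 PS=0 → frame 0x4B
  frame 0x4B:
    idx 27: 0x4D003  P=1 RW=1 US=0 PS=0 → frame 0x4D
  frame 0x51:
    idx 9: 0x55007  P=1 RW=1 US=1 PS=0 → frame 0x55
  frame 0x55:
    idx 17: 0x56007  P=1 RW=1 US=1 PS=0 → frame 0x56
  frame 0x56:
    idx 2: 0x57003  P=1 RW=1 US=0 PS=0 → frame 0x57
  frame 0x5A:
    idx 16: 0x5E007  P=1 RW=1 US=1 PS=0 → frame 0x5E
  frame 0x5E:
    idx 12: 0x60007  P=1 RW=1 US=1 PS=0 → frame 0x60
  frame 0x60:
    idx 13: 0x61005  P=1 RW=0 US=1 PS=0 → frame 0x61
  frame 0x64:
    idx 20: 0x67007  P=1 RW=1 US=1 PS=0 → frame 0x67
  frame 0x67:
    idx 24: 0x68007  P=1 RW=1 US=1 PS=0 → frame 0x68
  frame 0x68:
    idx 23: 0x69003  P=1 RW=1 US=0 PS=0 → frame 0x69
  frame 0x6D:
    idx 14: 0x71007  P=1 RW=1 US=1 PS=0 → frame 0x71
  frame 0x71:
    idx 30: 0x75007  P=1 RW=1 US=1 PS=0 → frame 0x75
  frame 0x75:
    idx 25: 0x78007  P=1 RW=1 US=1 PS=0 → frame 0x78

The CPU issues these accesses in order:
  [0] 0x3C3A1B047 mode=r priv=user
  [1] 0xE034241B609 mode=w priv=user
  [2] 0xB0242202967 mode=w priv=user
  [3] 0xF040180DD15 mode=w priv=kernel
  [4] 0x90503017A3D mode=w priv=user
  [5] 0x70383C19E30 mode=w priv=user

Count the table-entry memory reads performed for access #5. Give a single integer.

Per-access translation:
#0 VA=0x3C3A1B047 (r,user):
  lvl0: tbl 0x37, slot 0 ⇒ 0x3A007 (P1/RW1/US1/PS0)
  lvl1: tbl 0x3A, slot 15 ⇒ 0x3C007 (P1/RW1/US1/PS0)
  lvl2: tbl 0x3C, slot 29 ⇒ 0x40007 (P1/RW1/US1/PS0)
  lvl3: tbl 0x40, slot 27 ⇒ 0x43007 (P1/RW1/US1/PS0)
  ✓ 0x43047  — 4 lookups
#1 VA=0xE034241B609 (w,user):
  lvl0: tbl 0x37, slot 28 ⇒ 0x46007 (P1/RW1/US1/PS0)
  lvl1: tbl 0x46, slot 13 ⇒ 0x49007 (P1/RW1/US1/PS0)
  lvl2: tbl 0x49, slot 18 ⇒ 0x4B007 (P1/RW1/US1/PS0)
  lvl3: tbl 0x4B, slot 27 ⇒ 0x4D003 (P1/RW1/US0/PS0)
  ⇒ fault: PROTECTION_VIOLATION  — 4 lookups
#2 VA=0xB0242202967 (w,user):
  lvl0: tbl 0x37, slot 22 ⇒ 0x51007 (P1/RW1/US1/PS0)
  lvl1: tbl 0x51, slot 9 ⇒ 0x55007 (P1/RW1/US1/PS0)
  lvl2: tbl 0x55, slot 17 ⇒ 0x56007 (P1/RW1/US1/PS0)
  lvl3: tbl 0x56, slot 2 ⇒ 0x57003 (P1/RW1/US0/PS0)
  ⇒ fault: PROTECTION_VIOLATION  — 4 lookups
#3 VA=0xF040180DD15 (w,kernel):
  lvl0: tbl 0x37, slot 30 ⇒ 0x5A007 (P1/RW1/US1/PS0)
  lvl1: tbl 0x5A, slot 16 ⇒ 0x5E007 (P1/RW1/US1/PS0)
  lvl2: tbl 0x5E, slot 12 ⇒ 0x60007 (P1/RW1/US1/PS0)
  lvl3: tbl 0x60, slot 13 ⇒ 0x61005 (P1/RW0/US1/PS0)
  ⇒ fault: PROTECTION_VIOLATION  — 4 lookups
#4 VA=0x90503017A3D (w,user):
  lvl0: tbl 0x37, slot 18 ⇒ 0x64007 (P1/RW1/US1/PS0)
  lvl1: tbl 0x64, slot 20 ⇒ 0x67007 (P1/RW1/US1/PS0)
  lvl2: tbl 0x67, slot 24 ⇒ 0x68007 (P1/RW1/US1/PS0)
  lvl3: tbl 0x68, slot 23 ⇒ 0x69003 (P1/RW1/US0/PS0)
  ⇒ fault: PROTECTION_VIOLATION  — 4 lookups
#5 VA=0x70383C19E30 (w,user):
  lvl0: tbl 0x37, slot 14 ⇒ 0x6D007 (P1/RW1/US1/PS0)
  lvl1: tbl 0x6D, slot 14 ⇒ 0x71007 (P1/RW1/US1/PS0)
  lvl2: tbl 0x71, slot 30 ⇒ 0x75007 (P1/RW1/US1/PS0)
  lvl3: tbl 0x75, slot 25 ⇒ 0x78007 (P1/RW1/US1/PS0)
  ✓ 0x78E30  — 4 lookups

Entries read for #5: 4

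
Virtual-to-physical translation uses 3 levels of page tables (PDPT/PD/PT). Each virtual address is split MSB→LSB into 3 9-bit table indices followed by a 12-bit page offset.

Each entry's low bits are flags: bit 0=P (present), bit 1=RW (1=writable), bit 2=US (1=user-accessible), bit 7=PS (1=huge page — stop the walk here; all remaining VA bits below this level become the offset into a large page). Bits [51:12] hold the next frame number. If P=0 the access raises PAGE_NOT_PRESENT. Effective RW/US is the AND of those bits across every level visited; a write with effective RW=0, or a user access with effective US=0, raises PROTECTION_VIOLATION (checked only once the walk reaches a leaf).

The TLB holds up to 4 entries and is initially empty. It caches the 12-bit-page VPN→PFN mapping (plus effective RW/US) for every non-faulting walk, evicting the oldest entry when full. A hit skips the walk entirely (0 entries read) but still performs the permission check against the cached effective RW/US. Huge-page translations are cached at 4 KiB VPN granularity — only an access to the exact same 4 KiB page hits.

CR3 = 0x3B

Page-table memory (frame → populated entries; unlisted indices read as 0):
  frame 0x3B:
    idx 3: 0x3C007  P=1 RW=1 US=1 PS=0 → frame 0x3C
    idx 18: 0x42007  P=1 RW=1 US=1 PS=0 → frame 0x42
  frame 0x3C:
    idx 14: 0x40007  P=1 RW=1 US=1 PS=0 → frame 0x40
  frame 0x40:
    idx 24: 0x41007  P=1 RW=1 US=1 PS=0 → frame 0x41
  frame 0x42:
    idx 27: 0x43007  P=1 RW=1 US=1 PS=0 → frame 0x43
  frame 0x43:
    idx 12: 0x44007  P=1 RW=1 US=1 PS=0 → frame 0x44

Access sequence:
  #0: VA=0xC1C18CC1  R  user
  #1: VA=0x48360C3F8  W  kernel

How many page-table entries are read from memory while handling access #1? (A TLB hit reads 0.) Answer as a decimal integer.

Walk each access:
#0 VA=0xC1C18CC1 (r,user):
  lvl0: tbl 0x3B, slot 3 ⇒ 0x3C007 (P1/RW1/US1/PS0)
  lvl1: tbl 0x3C, slot 14 ⇒ 0x40007 (P1/RW1/US1/PS0)
  lvl2: tbl 0x40, slot 24 ⇒ 0x41007 (P1/RW1/US1/PS0)
  → PA=0x41CC1  (3 entries read)
#1 VA=0x48360C3F8 (w,kernel):
  lvl0: tbl 0x3B, slot 18 ⇒ 0x42007 (P1/RW1/US1/PS0)
  lvl1: tbl 0x42, slot 27 ⇒ 0x43007 (P1/RW1/US1/PS0)
  lvl2: tbl 0x43, slot 12 ⇒ 0x44007 (P1/RW1/US1/PS0)
  → PA=0x443F8  (3 entries read)

Entries read for #1: 3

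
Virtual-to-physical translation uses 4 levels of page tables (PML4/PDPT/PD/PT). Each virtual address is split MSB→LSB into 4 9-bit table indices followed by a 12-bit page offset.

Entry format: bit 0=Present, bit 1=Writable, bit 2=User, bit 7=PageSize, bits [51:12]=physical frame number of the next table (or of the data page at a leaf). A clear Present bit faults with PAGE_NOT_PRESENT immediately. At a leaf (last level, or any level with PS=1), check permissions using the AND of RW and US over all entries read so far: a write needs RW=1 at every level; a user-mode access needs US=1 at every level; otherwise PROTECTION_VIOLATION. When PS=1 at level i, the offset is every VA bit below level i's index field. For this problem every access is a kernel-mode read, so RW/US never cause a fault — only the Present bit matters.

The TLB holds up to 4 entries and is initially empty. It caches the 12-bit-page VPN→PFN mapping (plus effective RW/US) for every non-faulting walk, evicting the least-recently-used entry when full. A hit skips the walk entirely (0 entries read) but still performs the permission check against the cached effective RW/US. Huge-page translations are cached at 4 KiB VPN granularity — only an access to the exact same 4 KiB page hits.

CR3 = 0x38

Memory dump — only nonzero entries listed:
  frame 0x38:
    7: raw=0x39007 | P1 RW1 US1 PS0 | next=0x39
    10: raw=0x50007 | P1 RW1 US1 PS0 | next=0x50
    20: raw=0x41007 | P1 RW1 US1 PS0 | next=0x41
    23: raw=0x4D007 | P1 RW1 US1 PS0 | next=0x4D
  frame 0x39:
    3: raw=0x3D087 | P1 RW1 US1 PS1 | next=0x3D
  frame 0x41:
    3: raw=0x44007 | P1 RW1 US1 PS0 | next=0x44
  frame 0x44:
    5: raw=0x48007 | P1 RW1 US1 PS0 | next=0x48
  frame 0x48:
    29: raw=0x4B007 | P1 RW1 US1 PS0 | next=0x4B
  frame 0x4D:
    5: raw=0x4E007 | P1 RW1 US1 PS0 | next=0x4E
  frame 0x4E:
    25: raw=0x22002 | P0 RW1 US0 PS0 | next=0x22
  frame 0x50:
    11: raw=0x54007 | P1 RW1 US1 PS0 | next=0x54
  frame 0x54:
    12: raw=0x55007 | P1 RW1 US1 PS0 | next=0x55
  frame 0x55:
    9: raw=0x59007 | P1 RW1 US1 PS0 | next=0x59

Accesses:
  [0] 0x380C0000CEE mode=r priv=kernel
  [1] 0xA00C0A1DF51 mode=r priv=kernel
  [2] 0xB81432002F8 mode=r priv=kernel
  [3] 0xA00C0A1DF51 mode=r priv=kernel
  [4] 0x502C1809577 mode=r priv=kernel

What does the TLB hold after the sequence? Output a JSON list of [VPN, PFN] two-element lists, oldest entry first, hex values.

Walk each access:
#0 VA=0x380C0000CEE (r,kernel):
  lvl0: tbl 0x38, slot 7 ⇒ 0x39007 (P1/RW1/US1/PS0)
  lvl1: tbl 0x39, slot 3 ⇒ 0x3D087 (P1/RW1/US1/PS1)
  ⇒ phys 0x3DCEE (huge @L1)  [2 reads]
#1 VA=0xA00C0A1DF51 (r,kernel):
  lvl0: tbl 0x38, slot 20 ⇒ 0x41007 (P1/RW1/US1/PS0)
  lvl1: tbl 0x41, slot 3 ⇒ 0x44007 (P1/RW1/US1/PS0)
  lvl2: tbl 0x44, slot 5 ⇒ 0x48007 (P1/RW1/US1/PS0)
  lvl3: tbl 0x48, slot 29 ⇒ 0x4B007 (P1/RW1/US1/PS0)
  ⇒ phys 0x4BF51  [4 reads]
#2 VA=0xB81432002F8 (r,kernel):
  lvl0: tbl 0x38, slot 23 ⇒ 0x4D007 (P1/RW1/US1/PS0)
  lvl1: tbl 0x4D, slot 5 ⇒ 0x4E007 (P1/RW1/US1/PS0)
  lvl2: tbl 0x4E, slot 25 ⇒ 0x22002 (P0/RW1/US0/PS0)
  ✗ PAGE_NOT_PRESENT  [3 reads]
#3 VA=0xA00C0A1DF51 (r,kernel):
  TLB hit vpn=0xA00C0A1D → PA=0x4BF51
#4 VA=0x502C1809577 (r,kernel):
  lvl0: tbl 0x38, slot 10 ⇒ 0x50007 (P1/RW1/US1/PS0)
  lvl1: tbl 0x50, slot 11 ⇒ 0x54007 (P1/RW1/US1/PS0)
  lvl2: tbl 0x54, slot 12 ⇒ 0x55007 (P1/RW1/US1/PS0)
  lvl3: tbl 0x55, slot 9 ⇒ 0x59007 (P1/RW1/US1/PS0)
  ⇒ phys 0x59577  [4 reads]

TLB: [["0x380C0000", "0x3D"], ["0xA00C0A1D", "0x4B"], ["0x502C1809", "0x59"]]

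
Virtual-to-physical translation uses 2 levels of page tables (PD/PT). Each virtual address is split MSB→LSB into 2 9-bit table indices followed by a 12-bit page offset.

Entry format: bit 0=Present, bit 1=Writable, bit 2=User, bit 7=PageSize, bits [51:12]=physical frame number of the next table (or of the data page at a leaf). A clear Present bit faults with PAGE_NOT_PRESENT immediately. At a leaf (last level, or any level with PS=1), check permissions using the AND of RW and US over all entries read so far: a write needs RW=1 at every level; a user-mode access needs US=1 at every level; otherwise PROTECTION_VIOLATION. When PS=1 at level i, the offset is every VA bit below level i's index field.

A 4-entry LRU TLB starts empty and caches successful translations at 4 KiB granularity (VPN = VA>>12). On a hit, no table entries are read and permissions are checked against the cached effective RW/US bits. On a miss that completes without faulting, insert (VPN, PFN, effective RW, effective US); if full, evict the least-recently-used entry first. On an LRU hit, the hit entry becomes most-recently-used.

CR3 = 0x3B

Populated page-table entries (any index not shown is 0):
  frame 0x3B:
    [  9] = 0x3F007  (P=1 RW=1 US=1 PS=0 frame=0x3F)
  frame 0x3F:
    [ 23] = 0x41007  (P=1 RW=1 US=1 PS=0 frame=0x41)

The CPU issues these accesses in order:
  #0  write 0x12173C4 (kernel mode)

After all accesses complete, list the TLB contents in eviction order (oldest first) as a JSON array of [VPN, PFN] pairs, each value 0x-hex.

Walk each access:
#0 VA=0x12173C4 (w,kernel):
  L0: frame=0x3B idx=9 entry=0x3F007 [P=1 RW=1 US=1 PS=0]
  L1: frame=0x3F idx=23 entry=0x41007 [P=1 RW=1 US=1 PS=0]
  ✓ 0x413C4  — 2 lookups

TLB: [["0x1217", "0x41"]]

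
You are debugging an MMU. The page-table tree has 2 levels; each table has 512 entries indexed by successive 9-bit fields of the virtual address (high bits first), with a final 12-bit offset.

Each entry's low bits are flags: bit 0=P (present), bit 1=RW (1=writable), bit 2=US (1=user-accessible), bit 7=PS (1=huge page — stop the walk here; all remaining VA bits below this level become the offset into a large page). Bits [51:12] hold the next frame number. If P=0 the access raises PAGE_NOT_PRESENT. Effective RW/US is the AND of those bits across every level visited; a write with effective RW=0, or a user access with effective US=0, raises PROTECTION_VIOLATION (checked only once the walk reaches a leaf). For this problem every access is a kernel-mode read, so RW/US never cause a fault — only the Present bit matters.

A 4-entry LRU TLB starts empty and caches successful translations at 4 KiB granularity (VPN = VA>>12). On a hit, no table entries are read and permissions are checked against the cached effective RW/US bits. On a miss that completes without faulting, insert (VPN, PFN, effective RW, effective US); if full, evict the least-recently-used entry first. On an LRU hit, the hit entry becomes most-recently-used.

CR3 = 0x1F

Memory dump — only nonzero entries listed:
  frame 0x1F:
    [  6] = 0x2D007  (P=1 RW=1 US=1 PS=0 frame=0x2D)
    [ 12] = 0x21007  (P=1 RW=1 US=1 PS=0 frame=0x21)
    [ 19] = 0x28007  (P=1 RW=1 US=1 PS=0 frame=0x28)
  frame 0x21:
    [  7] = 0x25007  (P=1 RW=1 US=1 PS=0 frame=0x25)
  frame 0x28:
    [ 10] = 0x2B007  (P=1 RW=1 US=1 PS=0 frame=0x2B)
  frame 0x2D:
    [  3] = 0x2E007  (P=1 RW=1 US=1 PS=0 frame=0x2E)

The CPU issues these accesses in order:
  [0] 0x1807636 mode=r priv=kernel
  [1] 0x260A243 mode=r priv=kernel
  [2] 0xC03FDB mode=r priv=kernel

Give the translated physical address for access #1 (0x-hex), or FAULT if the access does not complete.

Walk each access:
#0 VA=0x1807636 (r,kernel):
  lvl0: tbl 0x1F, slot 12 ⇒ 0x21007 (P1/RW1/US1/PS0)
  lvl1: tbl 0x21, slot 7 ⇒ 0x25007 (P1/RW1/US1/PS0)
  ✓ 0x25636  — 2 lookups
#1 VA=0x260A243 (r,kernel):
  lvl0: tbl 0x1F, slot 19 ⇒ 0x28007 (P1/RW1/US1/PS0)
  lvl1: tbl 0x28, slot 10 ⇒ 0x2B007 (P1/RW1/US1/PS0)
  ✓ 0x2B243  — 2 lookups
#2 VA=0xC03FDB (r,kernel):
  lvl0: tbl 0x1F, slot 6 ⇒ 0x2D007 (P1/RW1/US1/PS0)
  lvl1: tbl 0x2D, slot 3 ⇒ 0x2E007 (P1/RW1/US1/PS0)
  ✓ 0x2EFDB  — 2 lookups

Access #1 PA: 0x2B243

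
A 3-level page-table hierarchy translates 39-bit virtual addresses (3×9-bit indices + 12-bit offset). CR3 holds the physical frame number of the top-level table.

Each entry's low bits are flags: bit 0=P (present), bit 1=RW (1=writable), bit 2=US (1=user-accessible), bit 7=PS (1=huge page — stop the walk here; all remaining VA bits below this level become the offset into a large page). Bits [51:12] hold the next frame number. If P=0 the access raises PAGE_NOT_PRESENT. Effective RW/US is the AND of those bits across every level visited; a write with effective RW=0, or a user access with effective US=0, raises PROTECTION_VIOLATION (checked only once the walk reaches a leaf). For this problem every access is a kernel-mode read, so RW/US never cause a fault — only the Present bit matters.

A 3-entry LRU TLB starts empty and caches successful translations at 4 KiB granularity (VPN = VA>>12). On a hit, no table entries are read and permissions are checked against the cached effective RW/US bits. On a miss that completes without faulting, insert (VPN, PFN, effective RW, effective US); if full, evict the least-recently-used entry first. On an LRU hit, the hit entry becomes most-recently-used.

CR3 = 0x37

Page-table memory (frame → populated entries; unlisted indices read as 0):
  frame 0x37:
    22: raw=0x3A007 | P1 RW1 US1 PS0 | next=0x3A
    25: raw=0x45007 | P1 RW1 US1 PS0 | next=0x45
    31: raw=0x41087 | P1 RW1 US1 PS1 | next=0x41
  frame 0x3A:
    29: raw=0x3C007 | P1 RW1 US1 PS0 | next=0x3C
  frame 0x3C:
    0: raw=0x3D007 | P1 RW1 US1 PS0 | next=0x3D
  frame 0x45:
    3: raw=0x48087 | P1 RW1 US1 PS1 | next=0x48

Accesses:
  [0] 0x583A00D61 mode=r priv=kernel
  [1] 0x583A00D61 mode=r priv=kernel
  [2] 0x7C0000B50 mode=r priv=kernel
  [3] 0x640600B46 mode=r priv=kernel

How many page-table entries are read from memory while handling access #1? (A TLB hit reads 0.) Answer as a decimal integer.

Trace:
#0 VA=0x583A00D61 (r,kernel):
  L0 @0x37[22] → 0x3A007  P=1,RW=1,US=1,PS=0
  L1 @0x3A[29] → 0x3C007  P=1,RW=1,US=1,PS=0
  L2 @0x3C[0] → 0x3D007  P=1,RW=1,US=1,PS=0
  ⇒ phys 0x3DD61  [3 reads]
#1 VA=0x583A00D61 (r,kernel):
  TLB hit vpn=0x583A00 → PA=0x3DD61
#2 VA=0x7C0000B50 (r,kernel):
  L0 @0x37[31] → 0x41087  P=1,RW=1,US=1,PS=1
  ⇒ phys 0x41B50 (huge @L0)  [1 reads]
#3 VA=0x640600B46 (r,kernel):
  L0 @0x37[25] → 0x45007  P=1,RW=1,US=1,PS=0
  L1 @0x45[3] → 0x48087  P=1,RW=1,US=1,PS=1
  ⇒ phys 0x48B46 (huge @L1)  [2 reads]

Entries read for #1: 0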